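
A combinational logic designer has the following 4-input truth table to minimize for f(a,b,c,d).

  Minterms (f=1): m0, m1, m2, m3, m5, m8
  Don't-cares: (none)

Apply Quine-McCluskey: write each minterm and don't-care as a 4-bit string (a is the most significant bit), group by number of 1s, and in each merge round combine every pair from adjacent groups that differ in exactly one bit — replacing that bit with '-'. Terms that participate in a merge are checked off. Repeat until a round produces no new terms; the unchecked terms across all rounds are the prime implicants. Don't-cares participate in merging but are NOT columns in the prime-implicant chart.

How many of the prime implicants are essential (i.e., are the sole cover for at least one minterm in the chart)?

3

Round 0: 0000✓ 0001✓ 0010✓ 0011✓ 0101✓ 1000✓
Round 1: -000 0-01 00-0✓ 00-1✓ 000-✓ 001-✓
Round 2: 00--
PIs = {-000, 0-01, 00--}
Coverage chart:
  m0: -000,00--
  m1: 0-01,00--
  m2: 00-- ←essential
  m3: 00-- ←essential
  m5: 0-01 ←essential
  m8: -000 ←essential
Essential: -000, 0-01, 00--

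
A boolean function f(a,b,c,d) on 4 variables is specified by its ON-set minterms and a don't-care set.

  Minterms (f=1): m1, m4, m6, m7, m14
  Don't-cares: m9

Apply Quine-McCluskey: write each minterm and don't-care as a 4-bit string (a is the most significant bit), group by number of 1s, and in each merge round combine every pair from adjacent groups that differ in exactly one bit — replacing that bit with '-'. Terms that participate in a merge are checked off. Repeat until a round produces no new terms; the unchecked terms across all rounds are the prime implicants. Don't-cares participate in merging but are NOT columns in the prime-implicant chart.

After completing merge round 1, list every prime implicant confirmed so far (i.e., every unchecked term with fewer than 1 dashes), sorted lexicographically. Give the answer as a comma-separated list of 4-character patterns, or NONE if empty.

Round 0: 0001✓ 0100✓ 0110✓ 0111✓ 1001✓ 1110✓
Round 1: -001 -110 01-0 011-
PIs = {-001, -110, 01-0, 011-}

NONE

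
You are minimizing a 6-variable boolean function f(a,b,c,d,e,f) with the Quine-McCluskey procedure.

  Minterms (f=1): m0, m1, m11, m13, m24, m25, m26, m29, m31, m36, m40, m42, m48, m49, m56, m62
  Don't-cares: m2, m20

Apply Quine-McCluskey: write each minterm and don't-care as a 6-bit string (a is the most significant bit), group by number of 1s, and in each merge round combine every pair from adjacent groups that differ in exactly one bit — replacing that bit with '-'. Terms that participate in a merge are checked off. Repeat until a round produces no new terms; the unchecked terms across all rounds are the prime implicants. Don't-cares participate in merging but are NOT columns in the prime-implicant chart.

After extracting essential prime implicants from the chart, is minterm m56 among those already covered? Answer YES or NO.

size-2^0 implicants → 000000(✓)  000001(✓)  000010(✓)  001011  001101(✓)  010100  011000(✓)  011001(✓)  011010(✓)  011101(✓)  011111(✓)  100100  101000(✓)  101010(✓)  110000(✓)  110001(✓)  111000(✓)  111110
size-2^1 implicants → -11000  0-1101  0000-0  00000-  011-01  0110-0  01100-  0111-1  1-1000  1010-0  11-000  11000-
Unchecked terms (primes): -11000, 0-1101, 0000-0, 00000-, 001011, 010100, 011-01, 0110-0, 01100-, 0111-1, 1-1000, 100100, 1010-0, 11-000, 11000-, 111110
Minterm coverage:
  m0 ⊆ 0000-0,00000-
  m1 ⊆ 00000- [E]
  m11 ⊆ 001011 [E]
  m13 ⊆ 0-1101 [E]
  m24 ⊆ -11000,0110-0,01100-
  m25 ⊆ 011-01,01100-
  m26 ⊆ 0110-0 [E]
  m29 ⊆ 0-1101,011-01,0111-1
  m31 ⊆ 0111-1 [E]
  m36 ⊆ 100100 [E]
  m40 ⊆ 1-1000,1010-0
  m42 ⊆ 1010-0 [E]
  m48 ⊆ 11-000,11000-
  m49 ⊆ 11000- [E]
  m56 ⊆ -11000,1-1000,11-000
  m62 ⊆ 111110 [E]
E = {0-1101, 00000-, 001011, 0110-0, 0111-1, 100100, 1010-0, 11000-, 111110}

NO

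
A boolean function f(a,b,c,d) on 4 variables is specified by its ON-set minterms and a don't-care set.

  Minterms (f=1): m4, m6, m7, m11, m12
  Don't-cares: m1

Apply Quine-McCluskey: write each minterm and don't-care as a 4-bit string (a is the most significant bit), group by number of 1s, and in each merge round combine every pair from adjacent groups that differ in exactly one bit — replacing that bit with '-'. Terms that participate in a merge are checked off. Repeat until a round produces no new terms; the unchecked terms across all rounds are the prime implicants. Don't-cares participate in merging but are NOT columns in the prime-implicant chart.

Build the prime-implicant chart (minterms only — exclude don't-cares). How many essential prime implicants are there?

3

size-2^0 implicants → 0001  0100(✓)  0110(✓)  0111(✓)  1011  1100(✓)
size-2^1 implicants → -100  01-0  011-
Unchecked terms (primes): -100, 0001, 01-0, 011-, 1011
Minterm coverage:
  m4 ⊆ -100,01-0
  m6 ⊆ 01-0,011-
  m7 ⊆ 011- [E]
  m11 ⊆ 1011 [E]
  m12 ⊆ -100 [E]
E = {-100, 011-, 1011}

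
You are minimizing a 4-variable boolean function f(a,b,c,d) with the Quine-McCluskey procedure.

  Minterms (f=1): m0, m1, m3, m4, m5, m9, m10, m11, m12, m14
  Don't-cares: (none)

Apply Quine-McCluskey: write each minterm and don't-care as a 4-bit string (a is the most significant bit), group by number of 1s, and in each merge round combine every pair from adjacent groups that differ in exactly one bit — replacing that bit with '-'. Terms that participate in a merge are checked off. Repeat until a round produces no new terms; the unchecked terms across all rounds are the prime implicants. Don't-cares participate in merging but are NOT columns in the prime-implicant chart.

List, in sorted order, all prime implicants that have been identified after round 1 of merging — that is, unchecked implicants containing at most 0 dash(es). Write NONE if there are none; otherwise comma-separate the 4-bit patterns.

size-2^0 implicants → 0000(✓)  0001(✓)  0011(✓)  0100(✓)  0101(✓)  1001(✓)  1010(✓)  1011(✓)  1100(✓)  1110(✓)
size-2^1 implicants → -001(✓)  -011(✓)  -100  0-00(✓)  0-01(✓)  00-1(✓)  000-(✓)  010-(✓)  1-10  10-1(✓)  101-  11-0
size-2^2 implicants → -0-1  0-0-
Unchecked terms (primes): -0-1, -100, 0-0-, 1-10, 101-, 11-0

NONE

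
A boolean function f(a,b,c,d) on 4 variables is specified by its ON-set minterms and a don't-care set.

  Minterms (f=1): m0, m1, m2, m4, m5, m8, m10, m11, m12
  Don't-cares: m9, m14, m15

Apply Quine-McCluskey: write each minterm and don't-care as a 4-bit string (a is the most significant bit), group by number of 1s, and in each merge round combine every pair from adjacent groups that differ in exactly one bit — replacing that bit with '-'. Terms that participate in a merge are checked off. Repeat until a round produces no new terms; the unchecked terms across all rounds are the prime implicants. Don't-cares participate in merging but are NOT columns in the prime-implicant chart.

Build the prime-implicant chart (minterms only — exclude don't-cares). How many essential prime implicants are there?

Round 0: 0000✓ 0001✓ 0010✓ 0100✓ 0101✓ 1000✓ 1001✓ 1010✓ 1011✓ 1100✓ 1110✓ 1111✓
Round 1: -000✓ -001✓ -010✓ -100✓ 0-00✓ 0-01✓ 00-0✓ 000-✓ 010-✓ 1-00✓ 1-10✓ 1-11✓ 10-0✓ 10-1✓ 100-✓ 101-✓ 11-0✓ 111-✓
Round 2: --00 -0-0 -00- 0-0- 1--0 1-1- 10--
PIs = {--00, -0-0, -00-, 0-0-, 1--0, 1-1-, 10--}
Coverage chart:
  m0: --00,-0-0,-00-,0-0-
  m1: -00-,0-0-
  m2: -0-0 ←essential
  m4: --00,0-0-
  m5: 0-0- ←essential
  m8: --00,-0-0,-00-,1--0,10--
  m10: -0-0,1--0,1-1-,10--
  m11: 1-1-,10--
  m12: --00,1--0
Essential: -0-0, 0-0-

2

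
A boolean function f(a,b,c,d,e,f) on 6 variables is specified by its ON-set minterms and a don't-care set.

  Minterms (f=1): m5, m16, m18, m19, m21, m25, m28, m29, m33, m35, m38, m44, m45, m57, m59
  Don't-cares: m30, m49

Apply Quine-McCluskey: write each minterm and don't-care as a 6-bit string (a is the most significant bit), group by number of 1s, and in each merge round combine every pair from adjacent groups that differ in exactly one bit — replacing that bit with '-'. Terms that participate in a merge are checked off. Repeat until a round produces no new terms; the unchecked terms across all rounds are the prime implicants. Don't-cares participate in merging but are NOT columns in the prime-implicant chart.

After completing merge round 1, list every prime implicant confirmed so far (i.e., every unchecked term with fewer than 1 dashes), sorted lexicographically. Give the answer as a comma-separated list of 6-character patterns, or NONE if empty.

100110

Round 0: 000101✓ 010000✓ 010010✓ 010011✓ 010101✓ 011001✓ 011100✓ 011101✓ 011110✓ 100001✓ 100011✓ 100110 101100✓ 101101✓ 110001✓ 111001✓ 111011✓
Round 1: -11001 0-0101 01-101 0100-0 01001- 011-01 0111-0 01110- 1-0001 1000-1 10110- 11-001 1110-1
PIs = {-11001, 0-0101, 01-101, 0100-0, 01001-, 011-01, 0111-0, 01110-, 1-0001, 1000-1, 100110, 10110-, 11-001, 1110-1}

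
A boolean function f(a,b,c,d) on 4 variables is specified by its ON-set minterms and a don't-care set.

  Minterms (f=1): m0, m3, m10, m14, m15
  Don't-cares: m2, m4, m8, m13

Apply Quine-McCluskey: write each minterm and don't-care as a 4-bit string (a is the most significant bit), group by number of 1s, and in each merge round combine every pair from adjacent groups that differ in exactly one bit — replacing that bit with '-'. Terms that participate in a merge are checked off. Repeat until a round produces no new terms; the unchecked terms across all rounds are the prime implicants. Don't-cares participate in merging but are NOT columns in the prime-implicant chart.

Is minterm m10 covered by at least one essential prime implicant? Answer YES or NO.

NO

[col 0] 0000*, 0010*, 0011*, 0100*, 1000*, 1010*, 1101*, 1110*, 1111*
[col 1] -000*, -010*, 0-00, 00-0*, 001-, 1-10, 10-0*, 11-1, 111-
[col 2] -0-0
Prime implicants: -0-0, 0-00, 001-, 1-10, 11-1, 111-
PI chart (minterm → PIs covering it):
  0 | -0-0,0-00
  3 | 001-  (sole → essential)
  10 | -0-0,1-10
  14 | 1-10,111-
  15 | 11-1,111-
Essential prime implicants: 001-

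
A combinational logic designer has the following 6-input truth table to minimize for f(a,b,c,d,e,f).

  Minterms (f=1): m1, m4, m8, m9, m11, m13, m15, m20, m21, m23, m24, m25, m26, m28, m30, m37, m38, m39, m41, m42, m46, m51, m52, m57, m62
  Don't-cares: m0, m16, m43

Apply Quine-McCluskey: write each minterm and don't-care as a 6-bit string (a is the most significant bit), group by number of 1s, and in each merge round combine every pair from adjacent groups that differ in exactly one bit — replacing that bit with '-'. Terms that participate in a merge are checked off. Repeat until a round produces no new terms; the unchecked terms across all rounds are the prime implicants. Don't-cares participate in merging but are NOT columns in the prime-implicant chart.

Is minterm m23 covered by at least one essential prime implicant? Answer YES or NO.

YES

[col 0] 000000*, 000001*, 000100*, 001000*, 001001*, 001011*, 001101*, 001111*, 010000*, 010100*, 010101*, 010111*, 011000*, 011001*, 011010*, 011100*, 011110*, 100101*, 100110*, 100111*, 101001*, 101010*, 101011*, 101110*, 110011, 110100*, 111001*, 111110*
[col 1] -01001*, -01011*, -10100, -11001*, -11110, 0-0000*, 0-0100*, 0-1000*, 0-1001*, 00-000*, 00-001*, 000-00*, 00000-*, 001-01*, 001-11*, 0010-1*, 00100-*, 0011-1*, 01-000*, 01-100*, 010-00*, 0101-1, 01010-, 011-00*, 011-10*, 0110-0*, 01100-*, 0111-0*, 1-1001*, 1-1110, 10-110, 1001-1, 10011-, 101-10, 1010-1*, 10101-
[col 2] --1001, -010-1, 0--000, 0-0-00, 0-100-, 00-00-, 001--1, 01--00, 011--0
Prime implicants: --1001, -010-1, -10100, -11110, 0--000, 0-0-00, 0-100-, 00-00-, 001--1, 01--00, 0101-1, 01010-, 011--0, 1-1110, 10-110, 1001-1, 10011-, 101-10, 10101-, 110011
PI chart (minterm → PIs covering it):
  1 | 00-00-  (sole → essential)
  4 | 0-0-00  (sole → essential)
  8 | 0--000,0-100-,00-00-
  9 | --1001,-010-1,0-100-,00-00-,001--1
  11 | -010-1,001--1
  13 | 001--1  (sole → essential)
  15 | 001--1  (sole → essential)
  20 | -10100,0-0-00,01--00,01010-
  21 | 0101-1,01010-
  23 | 0101-1  (sole → essential)
  24 | 0--000,0-100-,01--00,011--0
  25 | --1001,0-100-
  26 | 011--0  (sole → essential)
  28 | 01--00,011--0
  30 | -11110,011--0
  37 | 1001-1  (sole → essential)
  38 | 10-110,10011-
  39 | 1001-1,10011-
  41 | --1001,-010-1
  42 | 101-10,10101-
  46 | 1-1110,10-110,101-10
  51 | 110011  (sole → essential)
  52 | -10100  (sole → essential)
  57 | --1001  (sole → essential)
  62 | -11110,1-1110
Essential prime implicants: --1001, -10100, 0-0-00, 00-00-, 001--1, 0101-1, 011--0, 1001-1, 110011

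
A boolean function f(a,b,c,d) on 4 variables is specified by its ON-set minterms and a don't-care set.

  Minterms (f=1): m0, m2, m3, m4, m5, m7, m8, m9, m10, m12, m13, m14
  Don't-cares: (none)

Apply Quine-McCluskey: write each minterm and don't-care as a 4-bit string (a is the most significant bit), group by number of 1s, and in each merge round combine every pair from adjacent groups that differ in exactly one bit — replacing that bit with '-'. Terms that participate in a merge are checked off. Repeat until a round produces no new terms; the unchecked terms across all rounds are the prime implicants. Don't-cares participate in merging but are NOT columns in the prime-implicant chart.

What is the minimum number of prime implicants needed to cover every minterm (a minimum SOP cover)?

5

Round 0: 0000✓ 0010✓ 0011✓ 0100✓ 0101✓ 0111✓ 1000✓ 1001✓ 1010✓ 1100✓ 1101✓ 1110✓
Round 1: -000✓ -010✓ -100✓ -101✓ 0-00✓ 0-11 00-0✓ 001- 01-1 010-✓ 1-00✓ 1-01✓ 1-10✓ 10-0✓ 100-✓ 11-0✓ 110-✓
Round 2: --00 -0-0 -10- 1--0 1-0-
PIs = {--00, -0-0, -10-, 0-11, 001-, 01-1, 1--0, 1-0-}
Coverage chart:
  m0: --00,-0-0
  m2: -0-0,001-
  m3: 0-11,001-
  m4: --00,-10-
  m5: -10-,01-1
  m7: 0-11,01-1
  m8: --00,-0-0,1--0,1-0-
  m9: 1-0- ←essential
  m10: -0-0,1--0
  m12: --00,-10-,1--0,1-0-
  m13: -10-,1-0-
  m14: 1--0 ←essential
Essential: 1--0, 1-0-
Petrick residual → --00, 001-, 01-1
Min cover (5 terms): c'd' + a'b'c + a'bd + ad' + ac'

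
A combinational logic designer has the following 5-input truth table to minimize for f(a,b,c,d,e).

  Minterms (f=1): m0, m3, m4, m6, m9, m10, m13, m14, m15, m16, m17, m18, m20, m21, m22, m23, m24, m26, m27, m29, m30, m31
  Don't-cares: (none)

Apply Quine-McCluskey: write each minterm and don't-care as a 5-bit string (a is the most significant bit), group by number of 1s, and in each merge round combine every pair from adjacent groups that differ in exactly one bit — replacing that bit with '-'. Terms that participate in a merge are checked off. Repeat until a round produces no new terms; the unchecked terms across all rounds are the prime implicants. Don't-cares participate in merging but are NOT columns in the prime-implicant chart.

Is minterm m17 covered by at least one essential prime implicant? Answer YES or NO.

size-2^0 implicants → 00000(✓)  00011  00100(✓)  00110(✓)  01001(✓)  01010(✓)  01101(✓)  01110(✓)  01111(✓)  10000(✓)  10001(✓)  10010(✓)  10100(✓)  10101(✓)  10110(✓)  10111(✓)  11000(✓)  11010(✓)  11011(✓)  11101(✓)  11110(✓)  11111(✓)
size-2^1 implicants → -0000(✓)  -0100(✓)  -0110(✓)  -1010(✓)  -1101(✓)  -1110(✓)  -1111(✓)  0-110(✓)  00-00(✓)  001-0(✓)  01-01  01-10(✓)  011-1(✓)  0111-(✓)  1-000(✓)  1-010(✓)  1-101(✓)  1-110(✓)  1-111(✓)  10-00(✓)  10-01(✓)  10-10(✓)  100-0(✓)  1000-(✓)  101-0(✓)  101-1(✓)  1010-(✓)  1011-(✓)  11-10(✓)  11-11(✓)  110-0(✓)  1101-(✓)  111-1(✓)  1111-(✓)
size-2^2 implicants → --110  -0-00  -01-0  -1-10  -11-1  -111-  1--10  1-0-0  1-1-1  1-11-  10--0  10-0-  101--  11-1-
Unchecked terms (primes): --110, -0-00, -01-0, -1-10, -11-1, -111-, 00011, 01-01, 1--10, 1-0-0, 1-1-1, 1-11-, 10--0, 10-0-, 101--, 11-1-
Minterm coverage:
  m0 ⊆ -0-00 [E]
  m3 ⊆ 00011 [E]
  m4 ⊆ -0-00,-01-0
  m6 ⊆ --110,-01-0
  m9 ⊆ 01-01 [E]
  m10 ⊆ -1-10 [E]
  m13 ⊆ -11-1,01-01
  m14 ⊆ --110,-1-10,-111-
  m15 ⊆ -11-1,-111-
  m16 ⊆ -0-00,1-0-0,10--0,10-0-
  m17 ⊆ 10-0- [E]
  m18 ⊆ 1--10,1-0-0,10--0
  m20 ⊆ -0-00,-01-0,10--0,10-0-,101--
  m21 ⊆ 1-1-1,10-0-,101--
  m22 ⊆ --110,-01-0,1--10,1-11-,10--0,101--
  m23 ⊆ 1-1-1,1-11-,101--
  m24 ⊆ 1-0-0 [E]
  m26 ⊆ -1-10,1--10,1-0-0,11-1-
  m27 ⊆ 11-1- [E]
  m29 ⊆ -11-1,1-1-1
  m30 ⊆ --110,-1-10,-111-,1--10,1-11-,11-1-
  m31 ⊆ -11-1,-111-,1-1-1,1-11-,11-1-
E = {-0-00, -1-10, 00011, 01-01, 1-0-0, 10-0-, 11-1-}

YES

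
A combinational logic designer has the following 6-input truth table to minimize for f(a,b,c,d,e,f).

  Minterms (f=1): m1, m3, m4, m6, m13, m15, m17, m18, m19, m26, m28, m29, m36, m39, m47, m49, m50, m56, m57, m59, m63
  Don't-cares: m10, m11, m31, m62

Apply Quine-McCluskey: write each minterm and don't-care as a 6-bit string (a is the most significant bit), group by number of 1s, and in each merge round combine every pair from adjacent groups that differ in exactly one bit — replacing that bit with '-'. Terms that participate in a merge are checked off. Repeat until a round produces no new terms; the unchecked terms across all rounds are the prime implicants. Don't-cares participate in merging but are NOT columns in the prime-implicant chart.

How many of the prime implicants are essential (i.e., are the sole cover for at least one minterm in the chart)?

8

Round 0: 000001✓ 000011✓ 000100✓ 000110✓ 001010✓ 001011✓ 001101✓ 001111✓ 010001✓ 010010✓ 010011✓ 011010✓ 011100✓ 011101✓ 011111✓ 100100✓ 100111✓ 101111✓ 110001✓ 110010✓ 111000✓ 111001✓ 111011✓ 111110✓ 111111✓
Round 1: -00100 -01111✓ -10001 -10010 -11111✓ 0-0001✓ 0-0011✓ 0-1010 0-1101✓ 0-1111✓ 00-011 0000-1✓ 0001-0 001-11 00101- 0011-1✓ 01-010 0100-1✓ 01001- 0111-1✓ 01110- 1-1111✓ 10-111 11-001 111-11 1110-1 11100- 11111-
Round 2: --1111 0-00-1 0-11-1
PIs = {--1111, -00100, -10001, -10010, 0-00-1, 0-1010, 0-11-1, 00-011, 0001-0, 001-11, 00101-, 01-010, 01001-, 01110-, 10-111, 11-001, 111-11, 1110-1, 11100-, 11111-}
Coverage chart:
  m1: 0-00-1 ←essential
  m3: 0-00-1,00-011
  m4: -00100,0001-0
  m6: 0001-0 ←essential
  m13: 0-11-1 ←essential
  m15: --1111,0-11-1,001-11
  m17: -10001,0-00-1
  m18: -10010,01-010,01001-
  m19: 0-00-1,01001-
  m26: 0-1010,01-010
  m28: 01110- ←essential
  m29: 0-11-1,01110-
  m36: -00100 ←essential
  m39: 10-111 ←essential
  m47: --1111,10-111
  m49: -10001,11-001
  m50: -10010 ←essential
  m56: 11100- ←essential
  m57: 11-001,1110-1,11100-
  m59: 111-11,1110-1
  m63: --1111,111-11,11111-
Essential: -00100, -10010, 0-00-1, 0-11-1, 0001-0, 01110-, 10-111, 11100-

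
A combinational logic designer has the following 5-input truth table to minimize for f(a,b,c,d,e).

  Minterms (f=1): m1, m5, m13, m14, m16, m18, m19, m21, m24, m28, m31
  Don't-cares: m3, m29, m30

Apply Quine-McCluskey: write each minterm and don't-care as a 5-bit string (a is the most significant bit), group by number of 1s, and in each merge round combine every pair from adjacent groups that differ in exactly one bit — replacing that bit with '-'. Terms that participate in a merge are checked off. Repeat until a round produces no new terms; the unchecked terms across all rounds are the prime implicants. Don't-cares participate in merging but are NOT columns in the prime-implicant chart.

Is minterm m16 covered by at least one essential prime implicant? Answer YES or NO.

NO

size-2^0 implicants → 00001(✓)  00011(✓)  00101(✓)  01101(✓)  01110(✓)  10000(✓)  10010(✓)  10011(✓)  10101(✓)  11000(✓)  11100(✓)  11101(✓)  11110(✓)  11111(✓)
size-2^1 implicants → -0011  -0101(✓)  -1101(✓)  -1110  0-101(✓)  00-01  000-1  1-000  1-101(✓)  100-0  1001-  11-00  111-0(✓)  111-1(✓)  1110-(✓)  1111-(✓)
size-2^2 implicants → --101  111--
Unchecked terms (primes): --101, -0011, -1110, 00-01, 000-1, 1-000, 100-0, 1001-, 11-00, 111--
Minterm coverage:
  m1 ⊆ 00-01,000-1
  m5 ⊆ --101,00-01
  m13 ⊆ --101 [E]
  m14 ⊆ -1110 [E]
  m16 ⊆ 1-000,100-0
  m18 ⊆ 100-0,1001-
  m19 ⊆ -0011,1001-
  m21 ⊆ --101 [E]
  m24 ⊆ 1-000,11-00
  m28 ⊆ 11-00,111--
  m31 ⊆ 111-- [E]
E = {--101, -1110, 111--}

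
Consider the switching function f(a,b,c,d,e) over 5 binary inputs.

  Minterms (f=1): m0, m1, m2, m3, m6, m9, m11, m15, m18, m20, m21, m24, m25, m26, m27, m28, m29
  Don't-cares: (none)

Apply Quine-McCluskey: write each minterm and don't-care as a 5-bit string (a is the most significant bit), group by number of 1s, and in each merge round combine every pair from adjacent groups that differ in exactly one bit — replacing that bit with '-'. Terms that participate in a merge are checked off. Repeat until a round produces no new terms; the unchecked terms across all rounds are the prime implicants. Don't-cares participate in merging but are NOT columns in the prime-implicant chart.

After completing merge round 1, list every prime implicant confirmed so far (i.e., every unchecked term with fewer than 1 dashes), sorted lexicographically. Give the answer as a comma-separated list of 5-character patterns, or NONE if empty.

NONE

size-2^0 implicants → 00000(✓)  00001(✓)  00010(✓)  00011(✓)  00110(✓)  01001(✓)  01011(✓)  01111(✓)  10010(✓)  10100(✓)  10101(✓)  11000(✓)  11001(✓)  11010(✓)  11011(✓)  11100(✓)  11101(✓)
size-2^1 implicants → -0010  -1001(✓)  -1011(✓)  0-001(✓)  0-011(✓)  00-10  000-0(✓)  000-1(✓)  0000-(✓)  0001-(✓)  01-11  010-1(✓)  1-010  1-100(✓)  1-101(✓)  1010-(✓)  11-00(✓)  11-01(✓)  110-0(✓)  110-1(✓)  1100-(✓)  1101-(✓)  1110-(✓)
size-2^2 implicants → -10-1  0-0-1  000--  1-10-  11-0-  110--
Unchecked terms (primes): -0010, -10-1, 0-0-1, 00-10, 000--, 01-11, 1-010, 1-10-, 11-0-, 110--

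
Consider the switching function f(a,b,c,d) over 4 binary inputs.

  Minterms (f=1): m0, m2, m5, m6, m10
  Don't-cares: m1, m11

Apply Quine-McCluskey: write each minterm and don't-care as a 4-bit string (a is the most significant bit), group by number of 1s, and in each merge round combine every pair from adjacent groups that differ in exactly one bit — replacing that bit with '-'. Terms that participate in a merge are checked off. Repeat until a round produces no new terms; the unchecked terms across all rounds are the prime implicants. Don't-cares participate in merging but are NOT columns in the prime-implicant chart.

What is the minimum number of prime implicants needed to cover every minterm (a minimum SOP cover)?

4

[col 0] 0000*, 0001*, 0010*, 0101*, 0110*, 1010*, 1011*
[col 1] -010, 0-01, 0-10, 00-0, 000-, 101-
Prime implicants: -010, 0-01, 0-10, 00-0, 000-, 101-
PI chart (minterm → PIs covering it):
  0 | 00-0,000-
  2 | -010,0-10,00-0
  5 | 0-01  (sole → essential)
  6 | 0-10  (sole → essential)
  10 | -010,101-
Essential prime implicants: 0-01, 0-10
Petrick residual → -010, 00-0
Minimum SOP uses 4 PIs: b'cd' + a'c'd + a'cd' + a'b'd'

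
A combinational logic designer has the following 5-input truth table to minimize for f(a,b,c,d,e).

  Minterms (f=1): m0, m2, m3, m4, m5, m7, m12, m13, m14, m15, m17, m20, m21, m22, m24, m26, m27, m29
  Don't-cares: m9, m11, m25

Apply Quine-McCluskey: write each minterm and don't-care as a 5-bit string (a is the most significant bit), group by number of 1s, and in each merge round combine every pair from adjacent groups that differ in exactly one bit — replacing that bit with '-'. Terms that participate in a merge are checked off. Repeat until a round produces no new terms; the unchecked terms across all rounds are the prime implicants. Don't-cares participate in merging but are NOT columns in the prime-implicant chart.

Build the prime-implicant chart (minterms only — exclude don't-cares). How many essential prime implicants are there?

size-2^0 implicants → 00000(✓)  00010(✓)  00011(✓)  00100(✓)  00101(✓)  00111(✓)  01001(✓)  01011(✓)  01100(✓)  01101(✓)  01110(✓)  01111(✓)  10001(✓)  10100(✓)  10101(✓)  10110(✓)  11000(✓)  11001(✓)  11010(✓)  11011(✓)  11101(✓)
size-2^1 implicants → -0100(✓)  -0101(✓)  -1001(✓)  -1011(✓)  -1101(✓)  0-011(✓)  0-100(✓)  0-101(✓)  0-111(✓)  00-00  00-11(✓)  000-0  0001-  001-1(✓)  0010-(✓)  01-01(✓)  01-11(✓)  010-1(✓)  011-0(✓)  011-1(✓)  0110-(✓)  0111-(✓)  1-001(✓)  1-101(✓)  10-01(✓)  101-0  1010-(✓)  11-01(✓)  110-0(✓)  110-1(✓)  1100-(✓)  1101-(✓)
size-2^2 implicants → --101  -010-  -1-01  -10-1  0--11  0-1-1  0-10-  01--1  011--  1--01  110--
Unchecked terms (primes): --101, -010-, -1-01, -10-1, 0--11, 0-1-1, 0-10-, 00-00, 000-0, 0001-, 01--1, 011--, 1--01, 101-0, 110--
Minterm coverage:
  m0 ⊆ 00-00,000-0
  m2 ⊆ 000-0,0001-
  m3 ⊆ 0--11,0001-
  m4 ⊆ -010-,0-10-,00-00
  m5 ⊆ --101,-010-,0-1-1,0-10-
  m7 ⊆ 0--11,0-1-1
  m12 ⊆ 0-10-,011--
  m13 ⊆ --101,-1-01,0-1-1,0-10-,01--1,011--
  m14 ⊆ 011-- [E]
  m15 ⊆ 0--11,0-1-1,01--1,011--
  m17 ⊆ 1--01 [E]
  m20 ⊆ -010-,101-0
  m21 ⊆ --101,-010-,1--01
  m22 ⊆ 101-0 [E]
  m24 ⊆ 110-- [E]
  m26 ⊆ 110-- [E]
  m27 ⊆ -10-1,110--
  m29 ⊆ --101,-1-01,1--01
E = {011--, 1--01, 101-0, 110--}

4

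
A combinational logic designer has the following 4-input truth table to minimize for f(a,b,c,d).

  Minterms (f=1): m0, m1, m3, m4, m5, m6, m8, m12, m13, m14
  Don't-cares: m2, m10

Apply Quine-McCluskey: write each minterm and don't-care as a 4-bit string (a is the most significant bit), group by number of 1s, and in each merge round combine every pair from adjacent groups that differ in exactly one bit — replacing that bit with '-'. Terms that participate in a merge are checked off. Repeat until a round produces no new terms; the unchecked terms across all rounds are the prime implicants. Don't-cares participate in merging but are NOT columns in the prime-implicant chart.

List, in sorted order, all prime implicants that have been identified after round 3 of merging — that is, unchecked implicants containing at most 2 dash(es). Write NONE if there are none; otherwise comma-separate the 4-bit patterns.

-10-, 0-0-, 00--

size-2^0 implicants → 0000(✓)  0001(✓)  0010(✓)  0011(✓)  0100(✓)  0101(✓)  0110(✓)  1000(✓)  1010(✓)  1100(✓)  1101(✓)  1110(✓)
size-2^1 implicants → -000(✓)  -010(✓)  -100(✓)  -101(✓)  -110(✓)  0-00(✓)  0-01(✓)  0-10(✓)  00-0(✓)  00-1(✓)  000-(✓)  001-(✓)  01-0(✓)  010-(✓)  1-00(✓)  1-10(✓)  10-0(✓)  11-0(✓)  110-(✓)
size-2^2 implicants → --00(✓)  --10(✓)  -0-0(✓)  -1-0(✓)  -10-  0--0(✓)  0-0-  00--  1--0(✓)
size-2^3 implicants → ---0
Unchecked terms (primes): ---0, -10-, 0-0-, 00--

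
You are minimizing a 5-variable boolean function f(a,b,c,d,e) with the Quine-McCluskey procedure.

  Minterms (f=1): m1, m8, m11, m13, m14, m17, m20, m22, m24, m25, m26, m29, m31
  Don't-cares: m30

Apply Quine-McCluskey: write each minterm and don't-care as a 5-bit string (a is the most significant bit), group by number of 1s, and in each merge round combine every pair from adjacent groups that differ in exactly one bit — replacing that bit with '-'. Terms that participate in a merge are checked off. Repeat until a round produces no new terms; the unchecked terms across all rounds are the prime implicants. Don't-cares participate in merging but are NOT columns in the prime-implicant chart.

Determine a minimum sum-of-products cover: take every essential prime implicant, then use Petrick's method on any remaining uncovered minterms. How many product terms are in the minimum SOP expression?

size-2^0 implicants → 00001(✓)  01000(✓)  01011  01101(✓)  01110(✓)  10001(✓)  10100(✓)  10110(✓)  11000(✓)  11001(✓)  11010(✓)  11101(✓)  11110(✓)  11111(✓)
size-2^1 implicants → -0001  -1000  -1101  -1110  1-001  1-110  101-0  11-01  11-10  110-0  1100-  111-1  1111-
Unchecked terms (primes): -0001, -1000, -1101, -1110, 01011, 1-001, 1-110, 101-0, 11-01, 11-10, 110-0, 1100-, 111-1, 1111-
Minterm coverage:
  m1 ⊆ -0001 [E]
  m8 ⊆ -1000 [E]
  m11 ⊆ 01011 [E]
  m13 ⊆ -1101 [E]
  m14 ⊆ -1110 [E]
  m17 ⊆ -0001,1-001
  m20 ⊆ 101-0 [E]
  m22 ⊆ 1-110,101-0
  m24 ⊆ -1000,110-0,1100-
  m25 ⊆ 1-001,11-01,1100-
  m26 ⊆ 11-10,110-0
  m29 ⊆ -1101,11-01,111-1
  m31 ⊆ 111-1,1111-
E = {-0001, -1000, -1101, -1110, 01011, 101-0}
Petrick residual → 1-001, 11-10, 111-1
Cover = b'c'd'e + bc'd'e' + bcd'e + bcde' + a'bc'de + ac'd'e + ab'ce' + abde' + abce  |cover|=9

9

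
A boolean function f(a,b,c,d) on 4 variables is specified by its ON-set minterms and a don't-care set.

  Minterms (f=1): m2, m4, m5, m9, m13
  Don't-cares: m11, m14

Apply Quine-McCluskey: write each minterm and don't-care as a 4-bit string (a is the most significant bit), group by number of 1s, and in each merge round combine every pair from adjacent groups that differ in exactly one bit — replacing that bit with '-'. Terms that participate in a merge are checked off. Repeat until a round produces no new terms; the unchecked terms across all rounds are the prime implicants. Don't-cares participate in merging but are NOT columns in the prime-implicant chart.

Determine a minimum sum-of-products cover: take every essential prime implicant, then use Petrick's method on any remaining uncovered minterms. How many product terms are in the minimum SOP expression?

Round 0: 0010 0100✓ 0101✓ 1001✓ 1011✓ 1101✓ 1110
Round 1: -101 010- 1-01 10-1
PIs = {-101, 0010, 010-, 1-01, 10-1, 1110}
Coverage chart:
  m2: 0010 ←essential
  m4: 010- ←essential
  m5: -101,010-
  m9: 1-01,10-1
  m13: -101,1-01
Essential: 0010, 010-
Petrick residual → 1-01
Min cover (3 terms): a'b'cd' + a'bc' + ac'd

3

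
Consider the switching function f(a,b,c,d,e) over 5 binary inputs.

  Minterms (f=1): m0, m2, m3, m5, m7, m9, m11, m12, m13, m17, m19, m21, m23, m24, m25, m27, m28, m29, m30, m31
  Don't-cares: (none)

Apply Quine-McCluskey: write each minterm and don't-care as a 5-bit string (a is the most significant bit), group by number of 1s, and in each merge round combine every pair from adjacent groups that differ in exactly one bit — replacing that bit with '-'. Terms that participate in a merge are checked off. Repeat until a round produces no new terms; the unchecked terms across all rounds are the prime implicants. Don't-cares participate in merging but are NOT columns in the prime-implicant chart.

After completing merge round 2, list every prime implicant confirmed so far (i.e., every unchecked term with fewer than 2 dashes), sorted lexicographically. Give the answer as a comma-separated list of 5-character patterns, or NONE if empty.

000-0, 0001-

Round 0: 00000✓ 00010✓ 00011✓ 00101✓ 00111✓ 01001✓ 01011✓ 01100✓ 01101✓ 10001✓ 10011✓ 10101✓ 10111✓ 11000✓ 11001✓ 11011✓ 11100✓ 11101✓ 11110✓ 11111✓
Round 1: -0011✓ -0101✓ -0111✓ -1001✓ -1011✓ -1100✓ -1101✓ 0-011✓ 0-101✓ 00-11✓ 000-0 0001- 001-1✓ 01-01✓ 010-1✓ 0110-✓ 1-001✓ 1-011✓ 1-101✓ 1-111✓ 10-01✓ 10-11✓ 100-1✓ 101-1✓ 11-00✓ 11-01✓ 11-11✓ 110-1✓ 1100-✓ 111-0✓ 111-1✓ 1110-✓ 1111-✓
Round 2: --011 --101 -0-11 -01-1 -1-01 -10-1 -110- 1--01✓ 1--11✓ 1-0-1✓ 1-1-1✓ 10--1✓ 11--1✓ 11-0- 111--
Round 3: 1---1
PIs = {--011, --101, -0-11, -01-1, -1-01, -10-1, -110-, 000-0, 0001-, 1---1, 11-0-, 111--}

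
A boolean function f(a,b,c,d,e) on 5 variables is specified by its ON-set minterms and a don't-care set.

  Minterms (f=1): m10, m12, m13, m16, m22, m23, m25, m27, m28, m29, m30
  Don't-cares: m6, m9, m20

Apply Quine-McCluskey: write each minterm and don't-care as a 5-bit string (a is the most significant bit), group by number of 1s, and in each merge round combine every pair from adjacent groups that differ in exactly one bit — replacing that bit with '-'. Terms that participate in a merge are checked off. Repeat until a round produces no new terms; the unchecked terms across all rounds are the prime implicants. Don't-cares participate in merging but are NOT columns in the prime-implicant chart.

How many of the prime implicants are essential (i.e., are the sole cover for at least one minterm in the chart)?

6

Round 0: 00110✓ 01001✓ 01010 01100✓ 01101✓ 10000✓ 10100✓ 10110✓ 10111✓ 11001✓ 11011✓ 11100✓ 11101✓ 11110✓
Round 1: -0110 -1001✓ -1100✓ -1101✓ 01-01✓ 0110-✓ 1-100✓ 1-110✓ 10-00 101-0✓ 1011- 11-01✓ 110-1 111-0✓ 1110-✓
Round 2: -1-01 -110- 1-1-0
PIs = {-0110, -1-01, -110-, 01010, 1-1-0, 10-00, 1011-, 110-1}
Coverage chart:
  m10: 01010 ←essential
  m12: -110- ←essential
  m13: -1-01,-110-
  m16: 10-00 ←essential
  m22: -0110,1-1-0,1011-
  m23: 1011- ←essential
  m25: -1-01,110-1
  m27: 110-1 ←essential
  m28: -110-,1-1-0
  m29: -1-01,-110-
  m30: 1-1-0 ←essential
Essential: -110-, 01010, 1-1-0, 10-00, 1011-, 110-1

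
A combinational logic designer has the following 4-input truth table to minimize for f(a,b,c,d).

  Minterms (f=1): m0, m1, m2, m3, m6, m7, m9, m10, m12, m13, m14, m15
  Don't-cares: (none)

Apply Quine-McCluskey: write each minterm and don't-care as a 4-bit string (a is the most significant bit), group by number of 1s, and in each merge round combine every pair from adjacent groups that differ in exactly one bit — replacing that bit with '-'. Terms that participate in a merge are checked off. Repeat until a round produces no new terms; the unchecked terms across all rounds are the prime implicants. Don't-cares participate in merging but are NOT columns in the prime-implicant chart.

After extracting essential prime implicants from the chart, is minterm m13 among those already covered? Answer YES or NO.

size-2^0 implicants → 0000(✓)  0001(✓)  0010(✓)  0011(✓)  0110(✓)  0111(✓)  1001(✓)  1010(✓)  1100(✓)  1101(✓)  1110(✓)  1111(✓)
size-2^1 implicants → -001  -010(✓)  -110(✓)  -111(✓)  0-10(✓)  0-11(✓)  00-0(✓)  00-1(✓)  000-(✓)  001-(✓)  011-(✓)  1-01  1-10(✓)  11-0(✓)  11-1(✓)  110-(✓)  111-(✓)
size-2^2 implicants → --10  -11-  0-1-  00--  11--
Unchecked terms (primes): --10, -001, -11-, 0-1-, 00--, 1-01, 11--
Minterm coverage:
  m0 ⊆ 00-- [E]
  m1 ⊆ -001,00--
  m2 ⊆ --10,0-1-,00--
  m3 ⊆ 0-1-,00--
  m6 ⊆ --10,-11-,0-1-
  m7 ⊆ -11-,0-1-
  m9 ⊆ -001,1-01
  m10 ⊆ --10 [E]
  m12 ⊆ 11-- [E]
  m13 ⊆ 1-01,11--
  m14 ⊆ --10,-11-,11--
  m15 ⊆ -11-,11--
E = {--10, 00--, 11--}

YES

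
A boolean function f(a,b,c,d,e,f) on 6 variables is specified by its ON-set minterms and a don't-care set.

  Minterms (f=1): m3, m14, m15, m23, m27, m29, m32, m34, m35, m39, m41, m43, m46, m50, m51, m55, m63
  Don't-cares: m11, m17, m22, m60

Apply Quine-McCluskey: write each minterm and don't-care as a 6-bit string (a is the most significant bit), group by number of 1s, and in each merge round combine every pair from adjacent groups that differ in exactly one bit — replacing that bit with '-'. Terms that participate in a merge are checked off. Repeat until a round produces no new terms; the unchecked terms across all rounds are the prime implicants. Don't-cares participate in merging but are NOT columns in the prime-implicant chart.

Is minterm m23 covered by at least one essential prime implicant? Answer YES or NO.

[col 0] 000011*, 001011*, 001110*, 001111*, 010001, 010110*, 010111*, 011011*, 011101, 100000*, 100010*, 100011*, 100111*, 101001*, 101011*, 101110*, 110010*, 110011*, 110111*, 111100, 111111*
[col 1] -00011*, -01011*, -01110, -10111, 0-1011, 00-011*, 001-11, 00111-, 01011-, 1-0010*, 1-0011*, 1-0111*, 10-011*, 100-11*, 1000-0, 10001-*, 1010-1, 11-111, 110-11*, 11001-*
[col 2] -0-011, 1-0-11, 1-001-
Prime implicants: -0-011, -01110, -10111, 0-1011, 001-11, 00111-, 010001, 01011-, 011101, 1-0-11, 1-001-, 1000-0, 1010-1, 11-111, 111100
PI chart (minterm → PIs covering it):
  3 | -0-011  (sole → essential)
  14 | -01110,00111-
  15 | 001-11,00111-
  23 | -10111,01011-
  27 | 0-1011  (sole → essential)
  29 | 011101  (sole → essential)
  32 | 1000-0  (sole → essential)
  34 | 1-001-,1000-0
  35 | -0-011,1-0-11,1-001-
  39 | 1-0-11  (sole → essential)
  41 | 1010-1  (sole → essential)
  43 | -0-011,1010-1
  46 | -01110  (sole → essential)
  50 | 1-001-  (sole → essential)
  51 | 1-0-11,1-001-
  55 | -10111,1-0-11,11-111
  63 | 11-111  (sole → essential)
Essential prime implicants: -0-011, -01110, 0-1011, 011101, 1-0-11, 1-001-, 1000-0, 1010-1, 11-111

NO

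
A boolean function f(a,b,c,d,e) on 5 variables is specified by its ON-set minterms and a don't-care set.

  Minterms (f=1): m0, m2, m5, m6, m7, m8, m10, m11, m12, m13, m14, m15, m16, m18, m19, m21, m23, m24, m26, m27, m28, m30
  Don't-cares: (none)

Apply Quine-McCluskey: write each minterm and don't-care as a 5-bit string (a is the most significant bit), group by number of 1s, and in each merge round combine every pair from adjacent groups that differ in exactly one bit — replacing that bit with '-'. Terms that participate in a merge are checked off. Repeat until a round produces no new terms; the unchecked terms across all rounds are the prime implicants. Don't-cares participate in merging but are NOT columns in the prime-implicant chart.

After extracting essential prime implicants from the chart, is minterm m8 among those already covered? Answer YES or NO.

YES

Round 0: 00000✓ 00010✓ 00101✓ 00110✓ 00111✓ 01000✓ 01010✓ 01011✓ 01100✓ 01101✓ 01110✓ 01111✓ 10000✓ 10010✓ 10011✓ 10101✓ 10111✓ 11000✓ 11010✓ 11011✓ 11100✓ 11110✓
Round 1: -0000✓ -0010✓ -0101✓ -0111✓ -1000✓ -1010✓ -1011✓ -1100✓ -1110✓ 0-000✓ 0-010✓ 0-101✓ 0-110✓ 0-111✓ 00-10✓ 000-0✓ 001-1✓ 0011-✓ 01-00✓ 01-10✓ 01-11✓ 010-0✓ 0101-✓ 011-0✓ 011-1✓ 0110-✓ 0111-✓ 1-000✓ 1-010✓ 1-011✓ 10-11 100-0✓ 1001-✓ 101-1✓ 11-00✓ 11-10✓ 110-0✓ 1101-✓ 111-0✓
Round 2: --000✓ --010✓ -00-0✓ -01-1 -1-00✓ -1-10✓ -10-0✓ -101- -11-0✓ 0--10 0-0-0✓ 0-1-1 0-11- 01--0✓ 01-1- 011-- 1-0-0✓ 1-01- 11--0✓
Round 3: --0-0 -1--0
PIs = {--0-0, -01-1, -1--0, -101-, 0--10, 0-1-1, 0-11-, 01-1-, 011--, 1-01-, 10-11}
Coverage chart:
  m0: --0-0 ←essential
  m2: --0-0,0--10
  m5: -01-1,0-1-1
  m6: 0--10,0-11-
  m7: -01-1,0-1-1,0-11-
  m8: --0-0,-1--0
  m10: --0-0,-1--0,-101-,0--10,01-1-
  m11: -101-,01-1-
  m12: -1--0,011--
  m13: 0-1-1,011--
  m14: -1--0,0--10,0-11-,01-1-,011--
  m15: 0-1-1,0-11-,01-1-,011--
  m16: --0-0 ←essential
  m18: --0-0,1-01-
  m19: 1-01-,10-11
  m21: -01-1 ←essential
  m23: -01-1,10-11
  m24: --0-0,-1--0
  m26: --0-0,-1--0,-101-,1-01-
  m27: -101-,1-01-
  m28: -1--0 ←essential
  m30: -1--0 ←essential
Essential: --0-0, -01-1, -1--0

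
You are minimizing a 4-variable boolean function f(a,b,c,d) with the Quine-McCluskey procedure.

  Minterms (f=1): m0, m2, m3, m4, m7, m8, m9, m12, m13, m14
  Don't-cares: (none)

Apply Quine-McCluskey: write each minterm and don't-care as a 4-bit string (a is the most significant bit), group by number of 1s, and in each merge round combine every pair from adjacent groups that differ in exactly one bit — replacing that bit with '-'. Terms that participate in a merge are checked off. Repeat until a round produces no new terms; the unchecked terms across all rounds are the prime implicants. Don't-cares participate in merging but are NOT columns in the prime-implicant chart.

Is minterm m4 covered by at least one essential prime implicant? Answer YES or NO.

YES

size-2^0 implicants → 0000(✓)  0010(✓)  0011(✓)  0100(✓)  0111(✓)  1000(✓)  1001(✓)  1100(✓)  1101(✓)  1110(✓)
size-2^1 implicants → -000(✓)  -100(✓)  0-00(✓)  0-11  00-0  001-  1-00(✓)  1-01(✓)  100-(✓)  11-0  110-(✓)
size-2^2 implicants → --00  1-0-
Unchecked terms (primes): --00, 0-11, 00-0, 001-, 1-0-, 11-0
Minterm coverage:
  m0 ⊆ --00,00-0
  m2 ⊆ 00-0,001-
  m3 ⊆ 0-11,001-
  m4 ⊆ --00 [E]
  m7 ⊆ 0-11 [E]
  m8 ⊆ --00,1-0-
  m9 ⊆ 1-0- [E]
  m12 ⊆ --00,1-0-,11-0
  m13 ⊆ 1-0- [E]
  m14 ⊆ 11-0 [E]
E = {--00, 0-11, 1-0-, 11-0}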